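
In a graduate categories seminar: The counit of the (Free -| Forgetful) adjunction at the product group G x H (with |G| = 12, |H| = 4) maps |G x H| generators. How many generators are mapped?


The counit epsilon_K: F(U(K)) -> K of the Free-Forgetful adjunction
maps |K| generators of F(U(K)) into K. For K = G x H (the product group),
|G x H| = |G| * |H|.
Total generators mapped = 12 * 4 = 48.

48


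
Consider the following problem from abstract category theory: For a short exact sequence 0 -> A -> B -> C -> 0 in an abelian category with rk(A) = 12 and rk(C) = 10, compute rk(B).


For a short exact sequence 0 -> A -> B -> C -> 0,
rank is additive: rank(B) = rank(A) + rank(C).
rank(B) = 12 + 10 = 22

22


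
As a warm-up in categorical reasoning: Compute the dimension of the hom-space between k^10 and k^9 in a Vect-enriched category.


In Vect-enriched categories, Hom(k^n, k^m) is the space of m x n matrices.
dim(Hom(k^10, k^9)) = 9 * 10 = 90

90


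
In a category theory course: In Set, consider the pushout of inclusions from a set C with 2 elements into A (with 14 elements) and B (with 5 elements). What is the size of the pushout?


The pushout A +_C B identifies the images of C in A and B.
|A +_C B| = |A| + |B| - |C| (for injections).
= 14 + 5 - 2 = 17

17


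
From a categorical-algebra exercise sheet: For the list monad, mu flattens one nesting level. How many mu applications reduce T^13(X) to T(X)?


Each application of mu: T^2 -> T removes one layer of nesting.
Starting at depth 13 (i.e., T^13(X)), we need to reach T(X).
Number of mu applications = 13 - 1 = 12

12


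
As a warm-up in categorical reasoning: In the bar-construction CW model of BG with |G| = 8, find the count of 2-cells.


In the bar-construction CW model of BG, the n-cells are indexed by
n-tuples [g_1|...|g_n] of non-identity elements of G (degenerate
simplices with some g_i = e do not contribute cells), so there are
(|G| - 1)^n n-cells.
For dim = 2 with |G| = 8:
cells = (8 - 1)^2 = 7^2 = 49

49


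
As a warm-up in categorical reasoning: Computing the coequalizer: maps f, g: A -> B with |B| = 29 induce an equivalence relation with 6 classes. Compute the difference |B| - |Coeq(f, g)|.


The coequalizer Coeq(f, g) = B / ~ has one element per equivalence class.
|B| = 29, |Coeq(f, g)| = 6.
|B| - |Coeq(f, g)| = 29 - 6 = 23.

23


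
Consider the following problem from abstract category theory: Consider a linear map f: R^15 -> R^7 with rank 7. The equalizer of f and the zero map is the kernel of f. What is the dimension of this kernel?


The equalizer of f and the zero map is ker(f).
By the rank-nullity theorem: dim(ker(f)) = dim(domain) - rank(f).
dim(ker(f)) = 15 - 7 = 8

8


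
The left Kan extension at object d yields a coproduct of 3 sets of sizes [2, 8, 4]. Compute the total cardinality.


Pointwise, the left Kan extension (Lan_F H)(d) is the colimit, indexed
by the comma category (F downarrow d), of H composed with the
projection (F downarrow d) -> C. Here that colimit is given
as a coproduct (disjoint union) of sets, so its cardinality is the
sum of the sizes of the summands.
Coproduct of sets with sizes: 2 + 8 + 4
= 14

14


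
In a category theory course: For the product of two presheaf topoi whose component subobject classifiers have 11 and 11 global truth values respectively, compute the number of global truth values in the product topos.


In a product of presheaf topoi E_1 x E_2, the subobject classifier
is Omega = Omega_1 x Omega_2 (componentwise), so
|Omega(top)| = |Omega_1(top_1)| * |Omega_2(top_2)|.
= 11 * 11 = 121.

121


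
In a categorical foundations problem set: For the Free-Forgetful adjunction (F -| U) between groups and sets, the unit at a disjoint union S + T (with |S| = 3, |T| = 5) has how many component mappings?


The unit eta_X: X -> U(F(X)) of the Free-Forgetful adjunction
maps each element of X to a generator of F(X). For X = S + T (disjoint
union in Set), |S + T| = |S| + |T|.
Total mappings = 3 + 5 = 8.

8


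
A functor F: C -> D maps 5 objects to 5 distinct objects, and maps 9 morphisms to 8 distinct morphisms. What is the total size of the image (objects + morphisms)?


The image of F consists of distinct objects and distinct morphisms.
|Im(F)| on objects = 5
|Im(F)| on morphisms = 8
Total image cardinality = 5 + 8 = 13

13


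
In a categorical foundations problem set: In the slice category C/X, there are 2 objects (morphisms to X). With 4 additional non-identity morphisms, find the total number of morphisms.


In the slice category C/X, objects are morphisms to X.
Identity morphisms: 2 (one per object of C/X).
Non-identity morphisms: 4.
Total = 2 + 4 = 6

6


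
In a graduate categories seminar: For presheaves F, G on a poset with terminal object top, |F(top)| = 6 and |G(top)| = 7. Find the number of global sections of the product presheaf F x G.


Global sections of a presheaf on a poset with terminal top satisfy
Gamma(H) ~ H(top). Presheaves admit pointwise products, so
(F x G)(top) = F(top) x G(top) (Cartesian product).
|Gamma(F x G)| = |F(top)| * |G(top)| = 6 * 7 = 42.

42


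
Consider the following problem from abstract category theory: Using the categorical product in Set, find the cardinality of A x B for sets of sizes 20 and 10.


In Set, the product A x B is the Cartesian product.
By the universal property, |A x B| = |A| * |B|.
|A x B| = 20 * 10 = 200

200


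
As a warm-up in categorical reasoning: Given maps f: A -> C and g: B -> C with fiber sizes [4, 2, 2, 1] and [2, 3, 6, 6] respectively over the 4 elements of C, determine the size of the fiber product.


The pullback A x_C B consists of pairs (a, b) with f(a) = g(b).
For each element c in C, the fiber product has |f^-1(c)| * |g^-1(c)| elements.
Summing over C: 4 * 2 + 2 * 3 + 2 * 6 + 1 * 6
= 8 + 6 + 12 + 6 = 32

32


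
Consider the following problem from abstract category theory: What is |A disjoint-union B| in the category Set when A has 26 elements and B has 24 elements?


In Set, the coproduct A + B is the disjoint union.
|A + B| = |A| + |B| = 26 + 24 = 50

50


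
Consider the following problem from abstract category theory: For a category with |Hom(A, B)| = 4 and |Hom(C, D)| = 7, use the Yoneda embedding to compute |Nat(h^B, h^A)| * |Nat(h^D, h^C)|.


By the Yoneda lemma, Nat(h^B, h^A) is isomorphic to Hom(A, B),
so |Nat(h^B, h^A)| = |Hom(A, B)| and |Nat(h^D, h^C)| = |Hom(C, D)|.
|Hom(A, B)| = 4, |Hom(C, D)| = 7.
|Nat(h^B, h^A) x Nat(h^D, h^C)| = 4 * 7 = 28

28


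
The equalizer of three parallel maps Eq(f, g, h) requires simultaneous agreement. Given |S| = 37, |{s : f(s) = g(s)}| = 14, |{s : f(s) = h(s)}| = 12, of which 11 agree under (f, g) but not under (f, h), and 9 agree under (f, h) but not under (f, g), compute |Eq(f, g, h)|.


Eq(f, g, h) is the triple-agreement set: points in S where all three
maps take the same value. Using inclusion-exclusion on the pairwise data:
Pair (f, g) agrees on 14 points; pair (f, h) on 12 points.
Points agreeing under (f, g) but not (f, h) = 11; under (f, h) but not (f, g) = 9.
Triple-agreement = agreement-in-(f, g) minus points that agree under (f, g) but not (f, h):
|Eq(f, g, h)| = 14 - 11 = 3
(cross-check via (f, h): 12 - 9 = 3.)

3


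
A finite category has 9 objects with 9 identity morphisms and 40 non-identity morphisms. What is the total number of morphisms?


Each object has an identity morphism, giving 9 identities.
Adding the 40 non-identity morphisms:
Total = 9 + 40 = 49

49


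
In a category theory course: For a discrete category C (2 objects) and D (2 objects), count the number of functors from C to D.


A functor from a discrete category C to D is determined by
where each object maps. Each of the 2 objects of C can map
to any of the 2 objects of D independently.
Number of functors = 2^2 = 4

4


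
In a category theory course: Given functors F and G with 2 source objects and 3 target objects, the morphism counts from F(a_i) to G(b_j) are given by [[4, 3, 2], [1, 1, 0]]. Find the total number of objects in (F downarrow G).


Objects of (F downarrow G) are triples (a, b, h: F(a)->G(b)).
The count equals the sum of all entries in the hom-matrix.
sum(row 0) = 9
sum(row 1) = 2
Grand total = 11

11


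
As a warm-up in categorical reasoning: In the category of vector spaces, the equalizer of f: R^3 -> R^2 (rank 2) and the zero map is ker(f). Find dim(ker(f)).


The equalizer of f and the zero map is ker(f).
By the rank-nullity theorem: dim(ker(f)) = dim(domain) - rank(f).
dim(ker(f)) = 3 - 2 = 1

1


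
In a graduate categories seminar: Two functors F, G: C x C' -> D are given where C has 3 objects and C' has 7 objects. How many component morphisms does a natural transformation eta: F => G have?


A natural transformation eta: F => G assigns one component morphism per
object of the domain category.
The domain is the product category C x C', so
|Ob(C x C')| = |Ob(C)| * |Ob(C')| = 3 * 7 = 21.
Therefore eta has 21 component morphisms.

21


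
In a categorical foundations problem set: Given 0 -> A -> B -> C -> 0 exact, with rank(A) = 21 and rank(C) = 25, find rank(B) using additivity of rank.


For a short exact sequence 0 -> A -> B -> C -> 0,
rank is additive: rank(B) = rank(A) + rank(C).
rank(B) = 21 + 25 = 46

46


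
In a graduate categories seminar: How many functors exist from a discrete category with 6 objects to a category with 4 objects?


A functor from a discrete category C to D is determined by
where each object maps. Each of the 6 objects of C can map
to any of the 4 objects of D independently.
Number of functors = 4^6 = 4096

4096


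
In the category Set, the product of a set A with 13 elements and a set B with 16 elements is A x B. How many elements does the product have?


In Set, the product A x B is the Cartesian product.
By the universal property, |A x B| = |A| * |B|.
|A x B| = 13 * 16 = 208

208


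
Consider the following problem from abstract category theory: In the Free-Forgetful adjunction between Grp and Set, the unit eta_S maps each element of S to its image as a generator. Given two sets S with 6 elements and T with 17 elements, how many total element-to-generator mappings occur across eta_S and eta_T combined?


The unit eta_X: X -> U(F(X)) of the Free-Forgetful adjunction
maps each element of X to a generator of F(X). For X = S + T (disjoint
union in Set), |S + T| = |S| + |T|.
Total mappings = 6 + 17 = 23.

23


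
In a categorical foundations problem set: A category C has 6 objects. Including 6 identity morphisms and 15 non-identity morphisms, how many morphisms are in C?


Each object has an identity morphism, giving 6 identities.
Adding the 15 non-identity morphisms:
Total = 6 + 15 = 21

21


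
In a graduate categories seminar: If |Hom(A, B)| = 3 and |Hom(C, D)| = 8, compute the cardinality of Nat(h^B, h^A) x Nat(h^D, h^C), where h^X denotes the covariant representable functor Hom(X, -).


By the Yoneda lemma, Nat(h^B, h^A) is isomorphic to Hom(A, B),
so |Nat(h^B, h^A)| = |Hom(A, B)| and |Nat(h^D, h^C)| = |Hom(C, D)|.
|Hom(A, B)| = 3, |Hom(C, D)| = 8.
|Nat(h^B, h^A) x Nat(h^D, h^C)| = 3 * 8 = 24

24


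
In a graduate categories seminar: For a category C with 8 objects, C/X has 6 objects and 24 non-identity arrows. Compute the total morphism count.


In the slice category C/X, objects are morphisms to X.
Identity morphisms: 6 (one per object of C/X).
Non-identity morphisms: 24.
Total = 6 + 24 = 30

30


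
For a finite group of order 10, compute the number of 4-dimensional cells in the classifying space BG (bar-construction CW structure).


In the bar-construction CW model of BG, the n-cells are indexed by
n-tuples [g_1|...|g_n] of non-identity elements of G (degenerate
simplices with some g_i = e do not contribute cells), so there are
(|G| - 1)^n n-cells.
For dim = 4 with |G| = 10:
cells = (10 - 1)^4 = 9^4 = 6561

6561


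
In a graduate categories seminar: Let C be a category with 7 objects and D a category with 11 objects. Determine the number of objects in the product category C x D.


The product category C x D has objects that are pairs (c, d).
Number of pairs = |Ob(C)| * |Ob(D)| = 7 * 11 = 77

77


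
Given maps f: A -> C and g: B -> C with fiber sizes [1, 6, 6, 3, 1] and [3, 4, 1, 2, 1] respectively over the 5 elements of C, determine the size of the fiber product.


The pullback A x_C B consists of pairs (a, b) with f(a) = g(b).
For each element c in C, the fiber product has |f^-1(c)| * |g^-1(c)| elements.
Summing over C: 1 * 3 + 6 * 4 + 6 * 1 + 3 * 2 + 1 * 1
= 3 + 24 + 6 + 6 + 1 = 40

40


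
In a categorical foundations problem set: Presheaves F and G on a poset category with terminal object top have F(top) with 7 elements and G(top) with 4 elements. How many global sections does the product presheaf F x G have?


Global sections of a presheaf on a poset with terminal top satisfy
Gamma(H) ~ H(top). Presheaves admit pointwise products, so
(F x G)(top) = F(top) x G(top) (Cartesian product).
|Gamma(F x G)| = |F(top)| * |G(top)| = 7 * 4 = 28.

28


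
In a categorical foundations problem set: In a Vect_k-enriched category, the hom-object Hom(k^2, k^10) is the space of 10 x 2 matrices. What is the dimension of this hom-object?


In Vect-enriched categories, Hom(k^n, k^m) is the space of m x n matrices.
dim(Hom(k^2, k^10)) = 10 * 2 = 20

20


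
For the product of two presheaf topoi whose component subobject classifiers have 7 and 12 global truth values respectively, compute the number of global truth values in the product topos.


In a product of presheaf topoi E_1 x E_2, the subobject classifier
is Omega = Omega_1 x Omega_2 (componentwise), so
|Omega(top)| = |Omega_1(top_1)| * |Omega_2(top_2)|.
= 7 * 12 = 84.

84


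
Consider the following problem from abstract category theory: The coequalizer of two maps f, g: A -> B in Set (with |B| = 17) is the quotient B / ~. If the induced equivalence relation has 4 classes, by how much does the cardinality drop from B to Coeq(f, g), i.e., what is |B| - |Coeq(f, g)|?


The coequalizer Coeq(f, g) = B / ~ has one element per equivalence class.
|B| = 17, |Coeq(f, g)| = 4.
|B| - |Coeq(f, g)| = 17 - 4 = 13.

13


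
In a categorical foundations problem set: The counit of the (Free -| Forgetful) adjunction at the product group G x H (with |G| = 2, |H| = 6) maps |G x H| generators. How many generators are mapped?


The counit epsilon_K: F(U(K)) -> K of the Free-Forgetful adjunction
maps |K| generators of F(U(K)) into K. For K = G x H (the product group),
|G x H| = |G| * |H|.
Total generators mapped = 2 * 6 = 12.

12


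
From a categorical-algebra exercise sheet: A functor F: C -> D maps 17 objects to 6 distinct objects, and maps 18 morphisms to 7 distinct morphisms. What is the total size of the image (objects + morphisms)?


The image of F consists of distinct objects and distinct morphisms.
|Im(F)| on objects = 6
|Im(F)| on morphisms = 7
Total image cardinality = 6 + 7 = 13

13


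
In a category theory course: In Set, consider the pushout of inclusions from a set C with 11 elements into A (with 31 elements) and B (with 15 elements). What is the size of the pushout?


The pushout A +_C B identifies the images of C in A and B.
|A +_C B| = |A| + |B| - |C| (for injections).
= 31 + 15 - 11 = 35

35


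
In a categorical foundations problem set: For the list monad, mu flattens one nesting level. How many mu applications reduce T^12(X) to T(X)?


Each application of mu: T^2 -> T removes one layer of nesting.
Starting at depth 12 (i.e., T^12(X)), we need to reach T(X).
Number of mu applications = 12 - 1 = 11

11


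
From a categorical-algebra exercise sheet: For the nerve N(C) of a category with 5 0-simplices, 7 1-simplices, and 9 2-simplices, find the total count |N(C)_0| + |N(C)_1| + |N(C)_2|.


The 2-skeleton of the nerve N(C) consists of simplices in dimensions 0, 1, 2:
  |N(C)_0| = 5 (objects)
  |N(C)_1| = 7 (morphisms)
  |N(C)_2| = 9 (composable pairs)
Total = 5 + 7 + 9 = 21

21


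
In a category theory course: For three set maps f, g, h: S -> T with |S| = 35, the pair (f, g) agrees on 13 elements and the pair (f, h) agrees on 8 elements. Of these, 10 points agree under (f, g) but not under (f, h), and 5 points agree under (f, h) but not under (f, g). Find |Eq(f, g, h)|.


Eq(f, g, h) is the triple-agreement set: points in S where all three
maps take the same value. Using inclusion-exclusion on the pairwise data:
Pair (f, g) agrees on 13 points; pair (f, h) on 8 points.
Points agreeing under (f, g) but not (f, h) = 10; under (f, h) but not (f, g) = 5.
Triple-agreement = agreement-in-(f, g) minus points that agree under (f, g) but not (f, h):
|Eq(f, g, h)| = 13 - 10 = 3
(cross-check via (f, h): 8 - 5 = 3.)

3


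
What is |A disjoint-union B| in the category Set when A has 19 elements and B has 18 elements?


In Set, the coproduct A + B is the disjoint union.
|A + B| = |A| + |B| = 19 + 18 = 37

37


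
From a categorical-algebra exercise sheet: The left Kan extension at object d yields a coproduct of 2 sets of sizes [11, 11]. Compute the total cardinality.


Pointwise, the left Kan extension (Lan_F H)(d) is the colimit, indexed
by the comma category (F downarrow d), of H composed with the
projection (F downarrow d) -> C. Here that colimit is given
as a coproduct (disjoint union) of sets, so its cardinality is the
sum of the sizes of the summands.
Coproduct of sets with sizes: 11 + 11
= 22

22


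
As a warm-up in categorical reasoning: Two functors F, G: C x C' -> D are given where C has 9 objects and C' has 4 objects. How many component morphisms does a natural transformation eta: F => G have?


A natural transformation eta: F => G assigns one component morphism per
object of the domain category.
The domain is the product category C x C', so
|Ob(C x C')| = |Ob(C)| * |Ob(C')| = 9 * 4 = 36.
Therefore eta has 36 component morphisms.

36


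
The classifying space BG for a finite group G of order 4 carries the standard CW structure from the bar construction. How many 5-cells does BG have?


In the bar-construction CW model of BG, the n-cells are indexed by
n-tuples [g_1|...|g_n] of non-identity elements of G (degenerate
simplices with some g_i = e do not contribute cells), so there are
(|G| - 1)^n n-cells.
For dim = 5 with |G| = 4:
cells = (4 - 1)^5 = 3^5 = 243

243


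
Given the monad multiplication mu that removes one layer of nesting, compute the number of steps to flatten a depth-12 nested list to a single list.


Each application of mu: T^2 -> T removes one layer of nesting.
Starting at depth 12 (i.e., T^12(X)), we need to reach T(X).
Number of mu applications = 12 - 1 = 11

11


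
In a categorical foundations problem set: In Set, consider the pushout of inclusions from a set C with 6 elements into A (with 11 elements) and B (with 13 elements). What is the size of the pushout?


The pushout A +_C B identifies the images of C in A and B.
|A +_C B| = |A| + |B| - |C| (for injections).
= 11 + 13 - 6 = 18

18


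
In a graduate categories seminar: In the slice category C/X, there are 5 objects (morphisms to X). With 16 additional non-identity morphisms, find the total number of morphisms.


In the slice category C/X, objects are morphisms to X.
Identity morphisms: 5 (one per object of C/X).
Non-identity morphisms: 16.
Total = 5 + 16 = 21

21


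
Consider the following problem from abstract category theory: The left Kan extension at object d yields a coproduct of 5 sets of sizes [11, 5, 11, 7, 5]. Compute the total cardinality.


Pointwise, the left Kan extension (Lan_F H)(d) is the colimit, indexed
by the comma category (F downarrow d), of H composed with the
projection (F downarrow d) -> C. Here that colimit is given
as a coproduct (disjoint union) of sets, so its cardinality is the
sum of the sizes of the summands.
Coproduct of sets with sizes: 11 + 5 + 11 + 7 + 5
= 39

39


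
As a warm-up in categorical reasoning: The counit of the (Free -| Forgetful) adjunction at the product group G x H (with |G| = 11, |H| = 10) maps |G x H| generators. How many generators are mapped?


The counit epsilon_K: F(U(K)) -> K of the Free-Forgetful adjunction
maps |K| generators of F(U(K)) into K. For K = G x H (the product group),
|G x H| = |G| * |H|.
Total generators mapped = 11 * 10 = 110.

110


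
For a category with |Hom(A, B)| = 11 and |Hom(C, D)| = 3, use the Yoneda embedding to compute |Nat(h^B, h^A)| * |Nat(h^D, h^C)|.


By the Yoneda lemma, Nat(h^B, h^A) is isomorphic to Hom(A, B),
so |Nat(h^B, h^A)| = |Hom(A, B)| and |Nat(h^D, h^C)| = |Hom(C, D)|.
|Hom(A, B)| = 11, |Hom(C, D)| = 3.
|Nat(h^B, h^A) x Nat(h^D, h^C)| = 11 * 3 = 33

33


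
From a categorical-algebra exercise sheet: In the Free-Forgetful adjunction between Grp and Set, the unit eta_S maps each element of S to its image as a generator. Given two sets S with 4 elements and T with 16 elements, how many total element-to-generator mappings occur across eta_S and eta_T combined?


The unit eta_X: X -> U(F(X)) of the Free-Forgetful adjunction
maps each element of X to a generator of F(X). For X = S + T (disjoint
union in Set), |S + T| = |S| + |T|.
Total mappings = 4 + 16 = 20.

20


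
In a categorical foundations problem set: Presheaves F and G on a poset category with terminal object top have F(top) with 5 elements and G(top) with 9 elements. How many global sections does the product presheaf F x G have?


Global sections of a presheaf on a poset with terminal top satisfy
Gamma(H) ~ H(top). Presheaves admit pointwise products, so
(F x G)(top) = F(top) x G(top) (Cartesian product).
|Gamma(F x G)| = |F(top)| * |G(top)| = 5 * 9 = 45.

45


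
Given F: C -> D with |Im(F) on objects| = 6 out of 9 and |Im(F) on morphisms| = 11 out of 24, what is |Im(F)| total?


The image of F consists of distinct objects and distinct morphisms.
|Im(F)| on objects = 6
|Im(F)| on morphisms = 11
Total image cardinality = 6 + 11 = 17

17


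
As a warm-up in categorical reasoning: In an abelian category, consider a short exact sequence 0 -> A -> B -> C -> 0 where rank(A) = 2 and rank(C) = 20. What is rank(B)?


For a short exact sequence 0 -> A -> B -> C -> 0,
rank is additive: rank(B) = rank(A) + rank(C).
rank(B) = 2 + 20 = 22

22


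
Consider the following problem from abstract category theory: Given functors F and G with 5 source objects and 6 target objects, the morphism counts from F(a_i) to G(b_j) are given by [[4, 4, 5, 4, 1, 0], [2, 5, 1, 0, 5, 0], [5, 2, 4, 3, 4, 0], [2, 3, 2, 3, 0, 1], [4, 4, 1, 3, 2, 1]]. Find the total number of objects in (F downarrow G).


Objects of (F downarrow G) are triples (a, b, h: F(a)->G(b)).
The count equals the sum of all entries in the hom-matrix.
sum(row 0) = 18
sum(row 1) = 13
sum(row 2) = 18
sum(row 3) = 11
sum(row 4) = 15
Grand total = 75

75


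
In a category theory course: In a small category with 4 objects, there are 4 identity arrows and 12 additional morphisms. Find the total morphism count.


Each object has an identity morphism, giving 4 identities.
Adding the 12 non-identity morphisms:
Total = 4 + 12 = 16

16


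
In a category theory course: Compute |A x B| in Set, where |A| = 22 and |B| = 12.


In Set, the product A x B is the Cartesian product.
By the universal property, |A x B| = |A| * |B|.
|A x B| = 22 * 12 = 264

264


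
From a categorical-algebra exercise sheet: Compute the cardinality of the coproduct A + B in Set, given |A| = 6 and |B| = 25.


In Set, the coproduct A + B is the disjoint union.
|A + B| = |A| + |B| = 6 + 25 = 31

31


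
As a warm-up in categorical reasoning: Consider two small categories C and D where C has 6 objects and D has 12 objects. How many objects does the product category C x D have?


The product category C x D has objects that are pairs (c, d).
Number of pairs = |Ob(C)| * |Ob(D)| = 6 * 12 = 72

72


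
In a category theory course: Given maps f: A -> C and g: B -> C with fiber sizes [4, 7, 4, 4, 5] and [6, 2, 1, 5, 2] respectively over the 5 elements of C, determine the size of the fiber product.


The pullback A x_C B consists of pairs (a, b) with f(a) = g(b).
For each element c in C, the fiber product has |f^-1(c)| * |g^-1(c)| elements.
Summing over C: 4 * 6 + 7 * 2 + 4 * 1 + 4 * 5 + 5 * 2
= 24 + 14 + 4 + 20 + 10 = 72

72


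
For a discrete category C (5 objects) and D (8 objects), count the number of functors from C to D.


A functor from a discrete category C to D is determined by
where each object maps. Each of the 5 objects of C can map
to any of the 8 objects of D independently.
Number of functors = 8^5 = 32768

32768


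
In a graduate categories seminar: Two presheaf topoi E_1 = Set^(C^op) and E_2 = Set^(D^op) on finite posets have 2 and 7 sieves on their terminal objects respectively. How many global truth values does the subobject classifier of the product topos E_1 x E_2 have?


In a product of presheaf topoi E_1 x E_2, the subobject classifier
is Omega = Omega_1 x Omega_2 (componentwise), so
|Omega(top)| = |Omega_1(top_1)| * |Omega_2(top_2)|.
= 2 * 7 = 14.

14


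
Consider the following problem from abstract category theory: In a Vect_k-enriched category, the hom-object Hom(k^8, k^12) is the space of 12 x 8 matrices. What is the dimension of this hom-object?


In Vect-enriched categories, Hom(k^n, k^m) is the space of m x n matrices.
dim(Hom(k^8, k^12)) = 12 * 8 = 96

96


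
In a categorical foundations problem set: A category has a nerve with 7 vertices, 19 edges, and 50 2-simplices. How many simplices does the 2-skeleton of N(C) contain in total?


The 2-skeleton of the nerve N(C) consists of simplices in dimensions 0, 1, 2:
  |N(C)_0| = 7 (objects)
  |N(C)_1| = 19 (morphisms)
  |N(C)_2| = 50 (composable pairs)
Total = 7 + 19 + 50 = 76

76


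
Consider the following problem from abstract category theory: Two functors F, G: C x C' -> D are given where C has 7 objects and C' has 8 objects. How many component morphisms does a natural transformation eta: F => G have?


A natural transformation eta: F => G assigns one component morphism per
object of the domain category.
The domain is the product category C x C', so
|Ob(C x C')| = |Ob(C)| * |Ob(C')| = 7 * 8 = 56.
Therefore eta has 56 component morphisms.

56


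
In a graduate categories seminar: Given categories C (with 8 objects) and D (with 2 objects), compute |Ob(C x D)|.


The product category C x D has objects that are pairs (c, d).
Number of pairs = |Ob(C)| * |Ob(D)| = 8 * 2 = 16

16


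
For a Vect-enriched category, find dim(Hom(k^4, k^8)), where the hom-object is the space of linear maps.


In Vect-enriched categories, Hom(k^n, k^m) is the space of m x n matrices.
dim(Hom(k^4, k^8)) = 8 * 4 = 32

32


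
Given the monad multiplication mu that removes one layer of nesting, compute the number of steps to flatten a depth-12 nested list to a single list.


Each application of mu: T^2 -> T removes one layer of nesting.
Starting at depth 12 (i.e., T^12(X)), we need to reach T(X).
Number of mu applications = 12 - 1 = 11

11


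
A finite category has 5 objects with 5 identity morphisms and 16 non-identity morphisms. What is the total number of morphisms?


Each object has an identity morphism, giving 5 identities.
Adding the 16 non-identity morphisms:
Total = 5 + 16 = 21

21


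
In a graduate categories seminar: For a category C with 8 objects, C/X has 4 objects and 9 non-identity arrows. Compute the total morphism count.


In the slice category C/X, objects are morphisms to X.
Identity morphisms: 4 (one per object of C/X).
Non-identity morphisms: 9.
Total = 4 + 9 = 13

13


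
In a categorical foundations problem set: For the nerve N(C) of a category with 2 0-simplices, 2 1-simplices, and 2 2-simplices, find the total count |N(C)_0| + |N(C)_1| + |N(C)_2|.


The 2-skeleton of the nerve N(C) consists of simplices in dimensions 0, 1, 2:
  |N(C)_0| = 2 (objects)
  |N(C)_1| = 2 (morphisms)
  |N(C)_2| = 2 (composable pairs)
Total = 2 + 2 + 2 = 6

6


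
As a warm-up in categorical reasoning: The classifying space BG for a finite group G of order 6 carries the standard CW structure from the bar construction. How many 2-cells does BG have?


In the bar-construction CW model of BG, the n-cells are indexed by
n-tuples [g_1|...|g_n] of non-identity elements of G (degenerate
simplices with some g_i = e do not contribute cells), so there are
(|G| - 1)^n n-cells.
For dim = 2 with |G| = 6:
cells = (6 - 1)^2 = 5^2 = 25

25


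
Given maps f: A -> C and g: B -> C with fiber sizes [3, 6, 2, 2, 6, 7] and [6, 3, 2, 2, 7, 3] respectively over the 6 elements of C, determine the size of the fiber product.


The pullback A x_C B consists of pairs (a, b) with f(a) = g(b).
For each element c in C, the fiber product has |f^-1(c)| * |g^-1(c)| elements.
Summing over C: 3 * 6 + 6 * 3 + 2 * 2 + 2 * 2 + 6 * 7 + 7 * 3
= 18 + 18 + 4 + 4 + 42 + 21 = 107

107


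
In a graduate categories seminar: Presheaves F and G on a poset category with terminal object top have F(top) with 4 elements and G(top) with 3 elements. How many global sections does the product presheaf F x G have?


Global sections of a presheaf on a poset with terminal top satisfy
Gamma(H) ~ H(top). Presheaves admit pointwise products, so
(F x G)(top) = F(top) x G(top) (Cartesian product).
|Gamma(F x G)| = |F(top)| * |G(top)| = 4 * 3 = 12.

12


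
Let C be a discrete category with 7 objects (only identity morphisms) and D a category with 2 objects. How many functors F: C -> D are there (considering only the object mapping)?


A functor from a discrete category C to D is determined by
where each object maps. Each of the 7 objects of C can map
to any of the 2 objects of D independently.
Number of functors = 2^7 = 128

128


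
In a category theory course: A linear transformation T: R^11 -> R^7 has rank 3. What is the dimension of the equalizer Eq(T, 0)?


The equalizer of f and the zero map is ker(f).
By the rank-nullity theorem: dim(ker(f)) = dim(domain) - rank(f).
dim(ker(f)) = 11 - 3 = 8

8


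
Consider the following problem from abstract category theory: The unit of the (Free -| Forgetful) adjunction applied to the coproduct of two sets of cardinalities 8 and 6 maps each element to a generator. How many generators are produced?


The unit eta_X: X -> U(F(X)) of the Free-Forgetful adjunction
maps each element of X to a generator of F(X). For X = S + T (disjoint
union in Set), |S + T| = |S| + |T|.
Total mappings = 8 + 6 = 14.

14


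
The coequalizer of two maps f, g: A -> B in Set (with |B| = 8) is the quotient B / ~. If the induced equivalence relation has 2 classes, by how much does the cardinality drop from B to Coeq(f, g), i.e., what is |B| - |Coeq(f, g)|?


The coequalizer Coeq(f, g) = B / ~ has one element per equivalence class.
|B| = 8, |Coeq(f, g)| = 2.
|B| - |Coeq(f, g)| = 8 - 2 = 6.

6


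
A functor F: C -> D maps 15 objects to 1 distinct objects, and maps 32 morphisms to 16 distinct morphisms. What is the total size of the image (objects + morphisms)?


The image of F consists of distinct objects and distinct morphisms.
|Im(F)| on objects = 1
|Im(F)| on morphisms = 16
Total image cardinality = 1 + 16 = 17

17


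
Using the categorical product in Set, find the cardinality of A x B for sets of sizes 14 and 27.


In Set, the product A x B is the Cartesian product.
By the universal property, |A x B| = |A| * |B|.
|A x B| = 14 * 27 = 378

378


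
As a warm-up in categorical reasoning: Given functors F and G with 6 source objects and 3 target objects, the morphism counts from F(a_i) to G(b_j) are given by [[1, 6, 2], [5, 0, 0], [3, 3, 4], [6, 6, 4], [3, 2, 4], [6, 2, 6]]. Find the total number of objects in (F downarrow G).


Objects of (F downarrow G) are triples (a, b, h: F(a)->G(b)).
The count equals the sum of all entries in the hom-matrix.
sum(row 0) = 9
sum(row 1) = 5
sum(row 2) = 10
sum(row 3) = 16
sum(row 4) = 9
sum(row 5) = 14
Grand total = 63

63


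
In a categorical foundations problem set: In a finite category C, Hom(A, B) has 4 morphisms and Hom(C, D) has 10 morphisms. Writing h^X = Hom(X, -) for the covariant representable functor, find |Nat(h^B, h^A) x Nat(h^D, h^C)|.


By the Yoneda lemma, Nat(h^B, h^A) is isomorphic to Hom(A, B),
so |Nat(h^B, h^A)| = |Hom(A, B)| and |Nat(h^D, h^C)| = |Hom(C, D)|.
|Hom(A, B)| = 4, |Hom(C, D)| = 10.
|Nat(h^B, h^A) x Nat(h^D, h^C)| = 4 * 10 = 40

40


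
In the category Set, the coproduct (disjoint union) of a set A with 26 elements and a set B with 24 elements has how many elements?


In Set, the coproduct A + B is the disjoint union.
|A + B| = |A| + |B| = 26 + 24 = 50

50


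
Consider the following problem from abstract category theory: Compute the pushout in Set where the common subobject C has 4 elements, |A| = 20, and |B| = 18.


The pushout A +_C B identifies the images of C in A and B.
|A +_C B| = |A| + |B| - |C| (for injections).
= 20 + 18 - 4 = 34

34


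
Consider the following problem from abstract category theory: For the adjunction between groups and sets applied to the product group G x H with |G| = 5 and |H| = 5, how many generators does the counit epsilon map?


The counit epsilon_K: F(U(K)) -> K of the Free-Forgetful adjunction
maps |K| generators of F(U(K)) into K. For K = G x H (the product group),
|G x H| = |G| * |H|.
Total generators mapped = 5 * 5 = 25.

25


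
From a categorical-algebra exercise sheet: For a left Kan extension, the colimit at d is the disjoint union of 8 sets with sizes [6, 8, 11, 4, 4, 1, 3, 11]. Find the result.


Pointwise, the left Kan extension (Lan_F H)(d) is the colimit, indexed
by the comma category (F downarrow d), of H composed with the
projection (F downarrow d) -> C. Here that colimit is given
as a coproduct (disjoint union) of sets, so its cardinality is the
sum of the sizes of the summands.
Coproduct of sets with sizes: 6 + 8 + 11 + 4 + 4 + 1 + 3 + 11
= 48

48


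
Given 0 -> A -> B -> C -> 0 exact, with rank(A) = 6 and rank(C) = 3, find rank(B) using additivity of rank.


For a short exact sequence 0 -> A -> B -> C -> 0,
rank is additive: rank(B) = rank(A) + rank(C).
rank(B) = 6 + 3 = 9

9


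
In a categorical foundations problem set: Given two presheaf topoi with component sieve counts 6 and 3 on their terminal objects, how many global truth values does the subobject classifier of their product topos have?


In a product of presheaf topoi E_1 x E_2, the subobject classifier
is Omega = Omega_1 x Omega_2 (componentwise), so
|Omega(top)| = |Omega_1(top_1)| * |Omega_2(top_2)|.
= 6 * 3 = 18.

18


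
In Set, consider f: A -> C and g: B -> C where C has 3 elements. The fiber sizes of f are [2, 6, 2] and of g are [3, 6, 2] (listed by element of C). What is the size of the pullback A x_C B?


The pullback A x_C B consists of pairs (a, b) with f(a) = g(b).
For each element c in C, the fiber product has |f^-1(c)| * |g^-1(c)| elements.
Summing over C: 2 * 3 + 6 * 6 + 2 * 2
= 6 + 36 + 4 = 46

46


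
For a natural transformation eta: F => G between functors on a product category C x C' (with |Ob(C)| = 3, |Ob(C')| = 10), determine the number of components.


A natural transformation eta: F => G assigns one component morphism per
object of the domain category.
The domain is the product category C x C', so
|Ob(C x C')| = |Ob(C)| * |Ob(C')| = 3 * 10 = 30.
Therefore eta has 30 component morphisms.

30


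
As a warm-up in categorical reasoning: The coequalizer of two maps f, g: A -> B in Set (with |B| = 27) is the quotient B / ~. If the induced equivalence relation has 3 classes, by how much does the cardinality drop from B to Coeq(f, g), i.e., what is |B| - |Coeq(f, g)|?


The coequalizer Coeq(f, g) = B / ~ has one element per equivalence class.
|B| = 27, |Coeq(f, g)| = 3.
|B| - |Coeq(f, g)| = 27 - 3 = 24.

24


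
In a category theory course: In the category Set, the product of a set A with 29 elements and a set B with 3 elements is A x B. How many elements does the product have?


In Set, the product A x B is the Cartesian product.
By the universal property, |A x B| = |A| * |B|.
|A x B| = 29 * 3 = 87

87


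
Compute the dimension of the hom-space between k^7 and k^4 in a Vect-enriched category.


In Vect-enriched categories, Hom(k^n, k^m) is the space of m x n matrices.
dim(Hom(k^7, k^4)) = 4 * 7 = 28

28


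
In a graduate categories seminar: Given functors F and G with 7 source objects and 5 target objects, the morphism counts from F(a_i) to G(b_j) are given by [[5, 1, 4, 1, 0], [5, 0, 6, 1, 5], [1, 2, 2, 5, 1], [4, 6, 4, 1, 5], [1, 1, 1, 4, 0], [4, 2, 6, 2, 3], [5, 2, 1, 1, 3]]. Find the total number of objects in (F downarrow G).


Objects of (F downarrow G) are triples (a, b, h: F(a)->G(b)).
The count equals the sum of all entries in the hom-matrix.
sum(row 0) = 11
sum(row 1) = 17
sum(row 2) = 11
sum(row 3) = 20
sum(row 4) = 7
sum(row 5) = 17
sum(row 6) = 12
Grand total = 95

95


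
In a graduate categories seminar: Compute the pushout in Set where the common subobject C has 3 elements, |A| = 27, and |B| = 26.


The pushout A +_C B identifies the images of C in A and B.
|A +_C B| = |A| + |B| - |C| (for injections).
= 27 + 26 - 3 = 50

50


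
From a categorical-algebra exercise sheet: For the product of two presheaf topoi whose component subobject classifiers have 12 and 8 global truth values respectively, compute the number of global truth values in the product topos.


In a product of presheaf topoi E_1 x E_2, the subobject classifier
is Omega = Omega_1 x Omega_2 (componentwise), so
|Omega(top)| = |Omega_1(top_1)| * |Omega_2(top_2)|.
= 12 * 8 = 96.

96


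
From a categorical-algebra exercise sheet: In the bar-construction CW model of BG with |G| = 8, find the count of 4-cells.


In the bar-construction CW model of BG, the n-cells are indexed by
n-tuples [g_1|...|g_n] of non-identity elements of G (degenerate
simplices with some g_i = e do not contribute cells), so there are
(|G| - 1)^n n-cells.
For dim = 4 with |G| = 8:
cells = (8 - 1)^4 = 7^4 = 2401

2401


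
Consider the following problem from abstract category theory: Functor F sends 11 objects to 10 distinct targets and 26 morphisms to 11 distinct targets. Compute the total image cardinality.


The image of F consists of distinct objects and distinct morphisms.
|Im(F)| on objects = 10
|Im(F)| on morphisms = 11
Total image cardinality = 10 + 11 = 21

21


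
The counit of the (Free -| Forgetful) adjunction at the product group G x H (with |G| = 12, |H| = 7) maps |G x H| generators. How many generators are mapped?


The counit epsilon_K: F(U(K)) -> K of the Free-Forgetful adjunction
maps |K| generators of F(U(K)) into K. For K = G x H (the product group),
|G x H| = |G| * |H|.
Total generators mapped = 12 * 7 = 84.

84


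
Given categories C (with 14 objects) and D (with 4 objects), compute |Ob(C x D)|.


The product category C x D has objects that are pairs (c, d).
Number of pairs = |Ob(C)| * |Ob(D)| = 14 * 4 = 56

56


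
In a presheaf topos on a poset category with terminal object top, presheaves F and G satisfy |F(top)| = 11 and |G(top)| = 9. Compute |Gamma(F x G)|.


Global sections of a presheaf on a poset with terminal top satisfy
Gamma(H) ~ H(top). Presheaves admit pointwise products, so
(F x G)(top) = F(top) x G(top) (Cartesian product).
|Gamma(F x G)| = |F(top)| * |G(top)| = 11 * 9 = 99.

99


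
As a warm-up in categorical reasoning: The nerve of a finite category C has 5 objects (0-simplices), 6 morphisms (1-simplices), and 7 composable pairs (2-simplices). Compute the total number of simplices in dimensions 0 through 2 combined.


The 2-skeleton of the nerve N(C) consists of simplices in dimensions 0, 1, 2:
  |N(C)_0| = 5 (objects)
  |N(C)_1| = 6 (morphisms)
  |N(C)_2| = 7 (composable pairs)
Total = 5 + 6 + 7 = 18

18


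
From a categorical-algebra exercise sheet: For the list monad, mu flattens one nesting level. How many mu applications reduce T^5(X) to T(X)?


Each application of mu: T^2 -> T removes one layer of nesting.
Starting at depth 5 (i.e., T^5(X)), we need to reach T(X).
Number of mu applications = 5 - 1 = 4

4
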